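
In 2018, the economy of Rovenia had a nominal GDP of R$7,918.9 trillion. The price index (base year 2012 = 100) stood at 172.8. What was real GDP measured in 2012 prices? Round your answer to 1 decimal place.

R$4,582.7 trillion

Real GDP = Nominal / (price index/100) = 7918.9 / 1.728 = 4582.70.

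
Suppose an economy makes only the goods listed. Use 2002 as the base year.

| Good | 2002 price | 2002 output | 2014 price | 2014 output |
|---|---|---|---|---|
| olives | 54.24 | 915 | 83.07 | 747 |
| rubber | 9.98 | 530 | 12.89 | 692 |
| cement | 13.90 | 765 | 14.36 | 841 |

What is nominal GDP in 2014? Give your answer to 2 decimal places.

83049.93

Nominal GDP 2014 = Σ (p_2014 × q_2014) = 83.07·747 + 12.89·692 + 14.36·841 = 83049.93.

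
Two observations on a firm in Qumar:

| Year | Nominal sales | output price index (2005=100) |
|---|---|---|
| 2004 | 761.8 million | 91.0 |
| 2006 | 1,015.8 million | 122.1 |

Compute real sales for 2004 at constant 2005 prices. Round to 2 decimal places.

Real sales = Nominal / (output price index/100) = 761.8 / 0.910 = 837.14.

837.14 million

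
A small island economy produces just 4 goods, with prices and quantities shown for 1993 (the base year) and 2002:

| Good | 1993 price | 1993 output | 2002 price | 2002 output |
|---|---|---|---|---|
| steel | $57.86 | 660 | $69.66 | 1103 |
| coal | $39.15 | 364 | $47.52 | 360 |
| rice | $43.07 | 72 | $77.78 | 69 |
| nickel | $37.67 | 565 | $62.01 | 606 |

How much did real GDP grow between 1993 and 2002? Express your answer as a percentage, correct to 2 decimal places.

Real GDP 1993 = Nominal GDP 1993 = 57.86·660 + 39.15·364 + 43.07·72 + 37.67·565 = 76822.79.
Real GDP 2002 (at 1993 prices) = 57.86·1103 + 39.15·360 + 43.07·69 + 37.67·606 = 103713.43.
Real growth = 103713.43/76822.79 − 1 = 0.3500.

35.00%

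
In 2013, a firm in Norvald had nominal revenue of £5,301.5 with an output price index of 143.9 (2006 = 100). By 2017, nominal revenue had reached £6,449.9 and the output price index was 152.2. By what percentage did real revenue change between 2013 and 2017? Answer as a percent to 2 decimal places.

Deflate each year: 2013 → 5301.5/1.439 = 3684.16; 2017 → 6449.9/1.522 = 4237.78.
So real revenue changed by 4237.78/3684.16 − 1 = 0.1503, i.e. 15.03%.

15.03%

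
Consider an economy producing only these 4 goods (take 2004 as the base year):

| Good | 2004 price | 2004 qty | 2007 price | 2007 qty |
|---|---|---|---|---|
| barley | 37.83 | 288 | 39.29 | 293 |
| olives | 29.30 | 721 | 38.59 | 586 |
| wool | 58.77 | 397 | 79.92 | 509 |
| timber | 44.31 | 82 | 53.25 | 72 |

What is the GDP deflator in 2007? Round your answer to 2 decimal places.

Nominal GDP 2007 = 39.29·293 + 38.59·586 + 79.92·509 + 53.25·72 = 78638.99.
Real GDP 2007 (at 2004 prices) = 37.83·293 + 29.30·586 + 58.77·509 + 44.31·72 = 61358.24.
Deflator = Nominal/Real × 100 = 78638.99/61358.24 × 100 = 128.164.

128.16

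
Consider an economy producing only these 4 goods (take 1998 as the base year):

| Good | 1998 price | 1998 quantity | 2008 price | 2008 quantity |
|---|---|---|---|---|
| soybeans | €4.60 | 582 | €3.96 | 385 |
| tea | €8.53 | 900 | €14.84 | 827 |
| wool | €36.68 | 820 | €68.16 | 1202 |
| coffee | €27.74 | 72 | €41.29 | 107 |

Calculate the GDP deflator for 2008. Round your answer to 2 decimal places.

179.20

Nominal GDP 2008 = 3.96·385 + 14.84·827 + 68.16·1202 + 41.29·107 = 100143.63.
Real GDP 2008 (at 1998 prices) = 4.60·385 + 8.53·827 + 36.68·1202 + 27.74·107 = 55882.85.
Deflator = Nominal/Real × 100 = 100143.63/55882.85 × 100 = 179.203.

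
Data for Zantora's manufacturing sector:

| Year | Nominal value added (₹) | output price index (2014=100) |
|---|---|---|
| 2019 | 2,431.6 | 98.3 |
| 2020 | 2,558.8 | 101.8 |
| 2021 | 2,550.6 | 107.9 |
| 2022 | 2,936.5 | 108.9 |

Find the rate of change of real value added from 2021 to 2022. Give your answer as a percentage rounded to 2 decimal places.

Real value added 2021 = 2550.6/1.079 = 2363.86.
Real value added 2022 = 2936.5/1.089 = 2696.51.
Change = 2696.51/2363.86 − 1 = 0.1407.

14.07%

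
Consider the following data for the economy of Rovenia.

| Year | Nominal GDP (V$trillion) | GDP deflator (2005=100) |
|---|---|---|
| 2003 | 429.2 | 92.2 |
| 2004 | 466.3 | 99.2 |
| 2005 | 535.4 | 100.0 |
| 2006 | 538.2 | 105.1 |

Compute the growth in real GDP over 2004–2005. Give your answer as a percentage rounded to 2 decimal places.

13.90%

Real GDP 2004 = 466.3/0.992 = 470.06.
Real GDP 2005 = 535.4/1.000 = 535.40.
Change = 535.40/470.06 − 1 = 0.1390.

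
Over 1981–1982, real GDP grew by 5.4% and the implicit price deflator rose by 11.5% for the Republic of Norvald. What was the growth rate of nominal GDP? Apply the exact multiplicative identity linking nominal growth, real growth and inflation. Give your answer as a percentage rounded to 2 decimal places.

(1 + g_nom) = (1 + g_real)(1 + π) = 1.0540 × 1.1150 = 1.17521.

17.52%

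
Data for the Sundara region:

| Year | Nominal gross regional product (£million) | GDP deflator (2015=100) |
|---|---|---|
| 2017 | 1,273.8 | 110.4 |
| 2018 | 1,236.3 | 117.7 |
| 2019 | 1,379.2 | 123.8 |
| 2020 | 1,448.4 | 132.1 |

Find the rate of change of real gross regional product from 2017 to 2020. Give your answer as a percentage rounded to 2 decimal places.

Real gross regional product 2017 = 1273.8/1.104 = 1153.80.
Real gross regional product 2020 = 1448.4/1.321 = 1096.44.
Change = 1096.44/1153.80 − 1 = -0.0497.

-4.97%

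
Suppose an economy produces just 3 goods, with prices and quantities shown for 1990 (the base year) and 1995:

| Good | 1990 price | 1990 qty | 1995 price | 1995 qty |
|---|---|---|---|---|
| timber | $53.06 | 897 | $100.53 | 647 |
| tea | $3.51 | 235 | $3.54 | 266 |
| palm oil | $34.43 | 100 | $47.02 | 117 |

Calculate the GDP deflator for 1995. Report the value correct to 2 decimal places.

Nominal GDP 1995 = 100.53·647 + 3.54·266 + 47.02·117 = 71485.89.
Real GDP 1995 (at 1990 prices) = 53.06·647 + 3.51·266 + 34.43·117 = 39291.79.
Deflator = Nominal/Real × 100 = 71485.89/39291.79 × 100 = 181.936.

181.94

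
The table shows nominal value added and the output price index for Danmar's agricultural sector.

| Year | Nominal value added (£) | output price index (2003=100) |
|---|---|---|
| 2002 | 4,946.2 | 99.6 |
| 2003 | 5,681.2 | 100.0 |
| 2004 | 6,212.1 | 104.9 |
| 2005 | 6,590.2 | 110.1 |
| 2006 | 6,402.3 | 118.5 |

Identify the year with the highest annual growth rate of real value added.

2003: real = 5681.2/1.000 = 5681.20; growth vs 2002 (4966.06) = 14.40%.
2004: real = 6212.1/1.049 = 5921.93; growth vs 2003 (5681.20) = 4.24%.
2005: real = 6590.2/1.101 = 5985.65; growth vs 2004 (5921.93) = 1.08%.
2006: real = 6402.3/1.185 = 5402.78; growth vs 2005 (5985.65) = -9.74%.

2003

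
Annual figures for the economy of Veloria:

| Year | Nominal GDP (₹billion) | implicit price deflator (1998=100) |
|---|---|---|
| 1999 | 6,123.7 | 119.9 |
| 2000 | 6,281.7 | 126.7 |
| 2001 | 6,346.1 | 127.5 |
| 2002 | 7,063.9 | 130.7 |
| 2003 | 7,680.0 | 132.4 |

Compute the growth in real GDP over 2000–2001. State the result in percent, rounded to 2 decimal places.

Real GDP 2000 = 6281.7/1.267 = 4957.93.
Real GDP 2001 = 6346.1/1.275 = 4977.33.
Change = 4977.33/4957.93 − 1 = 0.0039.

0.39%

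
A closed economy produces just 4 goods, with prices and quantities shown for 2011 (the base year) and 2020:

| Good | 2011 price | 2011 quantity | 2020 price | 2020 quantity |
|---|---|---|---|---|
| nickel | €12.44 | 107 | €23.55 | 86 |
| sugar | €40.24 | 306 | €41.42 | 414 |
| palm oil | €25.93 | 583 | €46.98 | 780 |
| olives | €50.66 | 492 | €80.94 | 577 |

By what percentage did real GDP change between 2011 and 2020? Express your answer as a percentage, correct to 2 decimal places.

25.14%

Real GDP 2011 = Nominal GDP 2011 = 12.44·107 + 40.24·306 + 25.93·583 + 50.66·492 = 53686.43.
Real GDP 2020 (at 2011 prices) = 12.44·86 + 40.24·414 + 25.93·780 + 50.66·577 = 67185.42.
Real growth = 67185.42/53686.43 − 1 = 0.2514.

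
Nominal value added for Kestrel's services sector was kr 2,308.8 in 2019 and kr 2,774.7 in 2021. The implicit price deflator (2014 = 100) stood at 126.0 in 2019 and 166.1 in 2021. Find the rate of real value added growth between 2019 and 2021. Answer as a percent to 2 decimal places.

Real value added 2019 = 2308.8 / 1.260 = 1832.38.
Real value added 2021 = 2774.7 / 1.661 = 1670.50.
Real growth = 1670.50 / 1832.38 − 1 = -0.0883.

-8.83%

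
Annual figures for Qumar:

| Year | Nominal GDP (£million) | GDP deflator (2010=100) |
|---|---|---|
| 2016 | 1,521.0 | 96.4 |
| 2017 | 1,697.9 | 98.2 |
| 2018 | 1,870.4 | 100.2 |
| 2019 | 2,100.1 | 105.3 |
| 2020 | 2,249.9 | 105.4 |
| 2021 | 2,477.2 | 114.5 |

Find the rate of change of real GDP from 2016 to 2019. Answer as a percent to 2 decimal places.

Real GDP 2016 = 1521.0/0.964 = 1577.80.
Real GDP 2019 = 2100.1/1.053 = 1994.40.
Change = 1994.40/1577.80 − 1 = 0.2640.

26.40%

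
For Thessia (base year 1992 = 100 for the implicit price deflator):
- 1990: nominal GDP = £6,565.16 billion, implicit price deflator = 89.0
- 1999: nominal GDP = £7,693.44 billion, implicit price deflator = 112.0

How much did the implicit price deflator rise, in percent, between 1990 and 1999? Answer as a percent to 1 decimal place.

25.8%

Price-level change = 112.0 / 89.0 − 1 = 0.2584.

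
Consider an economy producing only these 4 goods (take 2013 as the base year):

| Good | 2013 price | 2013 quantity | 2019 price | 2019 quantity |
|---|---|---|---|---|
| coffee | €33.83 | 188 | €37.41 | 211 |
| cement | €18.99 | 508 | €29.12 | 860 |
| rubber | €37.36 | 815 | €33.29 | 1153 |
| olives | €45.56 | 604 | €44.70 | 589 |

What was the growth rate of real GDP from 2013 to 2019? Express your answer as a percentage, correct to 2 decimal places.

26.23%

Real GDP 2013 = Nominal GDP 2013 = 33.83·188 + 18.99·508 + 37.36·815 + 45.56·604 = 73973.60.
Real GDP 2019 (at 2013 prices) = 33.83·211 + 18.99·860 + 37.36·1153 + 45.56·589 = 93380.45.
Real growth = 93380.45/73973.60 − 1 = 0.2623.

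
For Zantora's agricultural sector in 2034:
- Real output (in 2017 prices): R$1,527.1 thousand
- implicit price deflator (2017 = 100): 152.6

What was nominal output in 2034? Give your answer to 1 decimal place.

Nominal output = Real × (implicit price deflator/100) = 1527.1 × 1.526 = 2330.35.

R$2,330.4 thousand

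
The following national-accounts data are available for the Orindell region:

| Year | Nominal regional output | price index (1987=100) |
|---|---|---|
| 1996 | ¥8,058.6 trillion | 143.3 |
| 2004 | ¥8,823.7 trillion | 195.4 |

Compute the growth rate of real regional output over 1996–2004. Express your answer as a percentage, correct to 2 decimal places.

Deflate each year: 1996 → 8058.6/1.433 = 5623.59; 2004 → 8823.7/1.954 = 4515.71.
So real regional output changed by 4515.71/5623.59 − 1 = -0.1970, i.e. -19.70%.

-19.70%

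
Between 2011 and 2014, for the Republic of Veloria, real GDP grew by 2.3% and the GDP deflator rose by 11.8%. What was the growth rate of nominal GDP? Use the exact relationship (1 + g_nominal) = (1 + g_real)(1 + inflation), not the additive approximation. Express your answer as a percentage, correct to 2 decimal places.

14.37%

(1 + g_nom) = (1 + g_real)(1 + π) = 1.0230 × 1.1180 = 1.14371.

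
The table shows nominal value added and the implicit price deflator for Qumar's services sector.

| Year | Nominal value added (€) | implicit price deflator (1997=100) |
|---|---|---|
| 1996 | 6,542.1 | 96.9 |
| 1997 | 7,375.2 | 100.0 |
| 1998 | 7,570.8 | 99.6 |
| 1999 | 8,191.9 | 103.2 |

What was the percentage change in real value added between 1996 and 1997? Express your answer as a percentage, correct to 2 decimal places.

9.24%

Real value added 1996 = 6542.1/0.969 = 6751.39.
Real value added 1997 = 7375.2/1.000 = 7375.20.
Change = 7375.20/6751.39 − 1 = 0.0924.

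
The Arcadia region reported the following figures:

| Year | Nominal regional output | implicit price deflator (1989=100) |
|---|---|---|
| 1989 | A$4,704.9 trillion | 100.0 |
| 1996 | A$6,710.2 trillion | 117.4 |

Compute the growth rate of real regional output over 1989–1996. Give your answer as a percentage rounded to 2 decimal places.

21.48%

Deflate each year: 1989 → 4704.9/1.000 = 4704.90; 1996 → 6710.2/1.174 = 5715.67.
So real regional output changed by 5715.67/4704.90 − 1 = 0.2148, i.e. 21.48%.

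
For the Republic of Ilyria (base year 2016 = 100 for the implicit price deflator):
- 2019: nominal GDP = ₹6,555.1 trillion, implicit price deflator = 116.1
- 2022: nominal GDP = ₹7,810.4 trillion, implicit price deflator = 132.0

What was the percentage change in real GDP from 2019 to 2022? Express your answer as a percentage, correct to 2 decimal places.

Deflate each year: 2019 → 6555.1/1.161 = 5646.08; 2022 → 7810.4/1.320 = 5916.97.
So real GDP changed by 5916.97/5646.08 − 1 = 0.0480, i.e. 4.80%.

4.80%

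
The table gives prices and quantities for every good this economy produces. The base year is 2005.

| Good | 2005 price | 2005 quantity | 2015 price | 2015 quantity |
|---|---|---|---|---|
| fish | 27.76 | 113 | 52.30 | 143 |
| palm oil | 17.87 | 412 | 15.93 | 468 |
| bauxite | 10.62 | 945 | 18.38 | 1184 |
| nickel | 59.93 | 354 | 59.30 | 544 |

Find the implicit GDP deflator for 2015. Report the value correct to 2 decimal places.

119.90

Nominal GDP 2015 = 52.30·143 + 15.93·468 + 18.38·1184 + 59.30·544 = 68955.26.
Real GDP 2015 (at 2005 prices) = 27.76·143 + 17.87·468 + 10.62·1184 + 59.93·544 = 57508.84.
Deflator = Nominal/Real × 100 = 68955.26/57508.84 × 100 = 119.904.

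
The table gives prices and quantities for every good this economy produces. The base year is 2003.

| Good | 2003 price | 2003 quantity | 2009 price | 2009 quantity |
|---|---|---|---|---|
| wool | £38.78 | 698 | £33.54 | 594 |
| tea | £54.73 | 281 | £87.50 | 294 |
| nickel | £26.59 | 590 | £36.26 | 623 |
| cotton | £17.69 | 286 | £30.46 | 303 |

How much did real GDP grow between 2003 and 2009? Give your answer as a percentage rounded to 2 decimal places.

Real GDP 2003 = Nominal GDP 2003 = 38.78·698 + 54.73·281 + 26.59·590 + 17.69·286 = 63195.01.
Real GDP 2009 (at 2003 prices) = 38.78·594 + 54.73·294 + 26.59·623 + 17.69·303 = 61051.58.
Real growth = 61051.58/63195.01 − 1 = -0.0339.

-3.39%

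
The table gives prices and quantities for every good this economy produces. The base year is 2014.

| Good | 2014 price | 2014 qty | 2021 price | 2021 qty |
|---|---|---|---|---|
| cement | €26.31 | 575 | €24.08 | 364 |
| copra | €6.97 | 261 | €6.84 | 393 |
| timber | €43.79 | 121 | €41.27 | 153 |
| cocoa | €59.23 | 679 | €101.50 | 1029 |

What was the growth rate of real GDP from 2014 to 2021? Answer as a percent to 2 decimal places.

Real GDP 2014 = Nominal GDP 2014 = 26.31·575 + 6.97·261 + 43.79·121 + 59.23·679 = 62463.18.
Real GDP 2021 (at 2014 prices) = 26.31·364 + 6.97·393 + 43.79·153 + 59.23·1029 = 79963.59.
Real growth = 79963.59/62463.18 − 1 = 0.2802.

28.02%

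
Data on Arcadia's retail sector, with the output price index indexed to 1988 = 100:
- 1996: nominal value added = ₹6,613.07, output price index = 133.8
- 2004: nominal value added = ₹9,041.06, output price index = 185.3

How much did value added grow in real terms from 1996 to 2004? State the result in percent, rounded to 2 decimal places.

-1.28%

Deflate each year: 1996 → 6613.07/1.338 = 4942.50; 2004 → 9041.06/1.853 = 4879.15.
So real value added changed by 4879.15/4942.50 − 1 = -0.0128, i.e. -1.28%.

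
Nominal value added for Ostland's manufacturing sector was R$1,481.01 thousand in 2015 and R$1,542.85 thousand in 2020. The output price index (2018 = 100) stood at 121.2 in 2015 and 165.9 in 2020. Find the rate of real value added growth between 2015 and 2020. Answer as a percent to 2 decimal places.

Real value added 2015 = 1481.01 / 1.212 = 1221.96.
Real value added 2020 = 1542.85 / 1.659 = 929.99.
Real growth = 929.99 / 1221.96 − 1 = -0.2389.

-23.89%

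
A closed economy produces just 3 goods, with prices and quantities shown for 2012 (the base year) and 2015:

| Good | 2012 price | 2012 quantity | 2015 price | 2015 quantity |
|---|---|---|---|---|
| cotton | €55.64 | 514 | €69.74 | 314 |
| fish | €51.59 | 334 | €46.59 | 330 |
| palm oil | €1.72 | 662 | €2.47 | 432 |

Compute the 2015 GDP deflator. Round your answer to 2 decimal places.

108.80

Nominal GDP 2015 = 69.74·314 + 46.59·330 + 2.47·432 = 38340.10.
Real GDP 2015 (at 2012 prices) = 55.64·314 + 51.59·330 + 1.72·432 = 35238.70.
Deflator = Nominal/Real × 100 = 38340.10/35238.70 × 100 = 108.801.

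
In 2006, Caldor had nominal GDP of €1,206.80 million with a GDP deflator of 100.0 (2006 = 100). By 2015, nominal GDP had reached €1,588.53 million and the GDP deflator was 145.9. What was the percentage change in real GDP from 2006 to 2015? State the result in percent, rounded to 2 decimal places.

-9.78%

Deflate each year: 2006 → 1206.80/1.000 = 1206.80; 2015 → 1588.53/1.459 = 1088.78.
So real GDP changed by 1088.78/1206.80 − 1 = -0.0978, i.e. -9.78%.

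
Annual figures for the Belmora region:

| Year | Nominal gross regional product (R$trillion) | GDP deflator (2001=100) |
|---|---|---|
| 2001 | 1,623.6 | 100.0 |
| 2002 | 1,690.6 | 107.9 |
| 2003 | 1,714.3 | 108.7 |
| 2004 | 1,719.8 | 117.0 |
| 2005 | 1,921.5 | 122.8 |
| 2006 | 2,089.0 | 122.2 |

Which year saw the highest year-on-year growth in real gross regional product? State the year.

2002: real = 1690.6/1.079 = 1566.82; growth vs 2001 (1623.60) = -3.50%.
2003: real = 1714.3/1.087 = 1577.09; growth vs 2002 (1566.82) = 0.66%.
2004: real = 1719.8/1.170 = 1469.91; growth vs 2003 (1577.09) = -6.80%.
2005: real = 1921.5/1.228 = 1564.74; growth vs 2004 (1469.91) = 6.45%.
2006: real = 2089.0/1.222 = 1709.49; growth vs 2005 (1564.74) = 9.25%.

2006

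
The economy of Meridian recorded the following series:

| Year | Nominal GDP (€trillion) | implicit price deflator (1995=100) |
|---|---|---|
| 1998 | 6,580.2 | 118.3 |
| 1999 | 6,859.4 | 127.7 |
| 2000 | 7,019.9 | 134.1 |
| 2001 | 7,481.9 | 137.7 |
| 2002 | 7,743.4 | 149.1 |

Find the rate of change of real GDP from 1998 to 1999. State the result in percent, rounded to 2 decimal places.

Real GDP 1998 = 6580.2/1.183 = 5562.30.
Real GDP 1999 = 6859.4/1.277 = 5371.50.
Change = 5371.50/5562.30 − 1 = -0.0343.

-3.43%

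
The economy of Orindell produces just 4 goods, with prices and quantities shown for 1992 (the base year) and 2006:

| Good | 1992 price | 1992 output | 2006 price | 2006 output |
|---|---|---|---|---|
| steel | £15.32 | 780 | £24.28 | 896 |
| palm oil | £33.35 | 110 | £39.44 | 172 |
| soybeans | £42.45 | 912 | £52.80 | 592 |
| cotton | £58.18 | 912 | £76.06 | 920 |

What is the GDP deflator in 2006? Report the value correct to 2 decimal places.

132.26

Nominal GDP 2006 = 24.28·896 + 39.44·172 + 52.80·592 + 76.06·920 = 129771.36.
Real GDP 2006 (at 1992 prices) = 15.32·896 + 33.35·172 + 42.45·592 + 58.18·920 = 98118.92.
Deflator = Nominal/Real × 100 = 129771.36/98118.92 × 100 = 132.259.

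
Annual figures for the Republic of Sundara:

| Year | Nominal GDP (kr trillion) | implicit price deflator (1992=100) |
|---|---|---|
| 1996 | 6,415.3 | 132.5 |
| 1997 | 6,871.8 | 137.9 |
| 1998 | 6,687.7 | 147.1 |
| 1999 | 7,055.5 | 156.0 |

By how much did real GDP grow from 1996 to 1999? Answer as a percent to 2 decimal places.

Real GDP 1996 = 6415.3/1.325 = 4841.74.
Real GDP 1999 = 7055.5/1.560 = 4522.76.
Change = 4522.76/4841.74 − 1 = -0.0659.

-6.59%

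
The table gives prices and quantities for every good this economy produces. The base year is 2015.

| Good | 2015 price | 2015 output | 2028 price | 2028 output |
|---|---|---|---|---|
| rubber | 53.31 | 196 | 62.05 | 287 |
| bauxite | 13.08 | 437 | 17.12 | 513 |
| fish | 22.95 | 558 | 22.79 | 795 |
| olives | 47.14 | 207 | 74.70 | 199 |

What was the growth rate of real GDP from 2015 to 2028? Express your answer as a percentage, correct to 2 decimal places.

Real GDP 2015 = Nominal GDP 2015 = 53.31·196 + 13.08·437 + 22.95·558 + 47.14·207 = 38728.80.
Real GDP 2028 (at 2015 prices) = 53.31·287 + 13.08·513 + 22.95·795 + 47.14·199 = 49636.12.
Real growth = 49636.12/38728.80 − 1 = 0.2816.

28.16%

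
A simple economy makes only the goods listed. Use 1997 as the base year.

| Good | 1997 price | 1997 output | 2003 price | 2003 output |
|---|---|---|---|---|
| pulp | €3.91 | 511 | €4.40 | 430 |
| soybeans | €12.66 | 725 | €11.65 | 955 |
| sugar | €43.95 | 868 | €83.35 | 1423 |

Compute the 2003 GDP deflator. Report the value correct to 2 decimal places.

Nominal GDP 2003 = 4.40·430 + 11.65·955 + 83.35·1423 = 131624.80.
Real GDP 2003 (at 1997 prices) = 3.91·430 + 12.66·955 + 43.95·1423 = 76312.45.
Deflator = Nominal/Real × 100 = 131624.80/76312.45 × 100 = 172.481.

172.48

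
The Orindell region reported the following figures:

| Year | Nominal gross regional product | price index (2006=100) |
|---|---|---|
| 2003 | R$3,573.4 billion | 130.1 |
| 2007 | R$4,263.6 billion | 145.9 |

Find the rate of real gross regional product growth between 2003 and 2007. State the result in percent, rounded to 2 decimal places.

6.39%

Real gross regional product 2003 = 3573.4 / 1.301 = 2746.66.
Real gross regional product 2007 = 4263.6 / 1.459 = 2922.28.
Real growth = 2922.28 / 2746.66 − 1 = 0.0639.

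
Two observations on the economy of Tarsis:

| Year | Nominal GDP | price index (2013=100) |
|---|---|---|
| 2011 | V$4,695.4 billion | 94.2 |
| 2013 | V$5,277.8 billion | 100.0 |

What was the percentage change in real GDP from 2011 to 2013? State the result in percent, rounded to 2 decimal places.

Deflate each year: 2011 → 4695.4/0.942 = 4984.50; 2013 → 5277.8/1.000 = 5277.80.
So real GDP changed by 5277.80/4984.50 − 1 = 0.0588, i.e. 5.88%.

5.88%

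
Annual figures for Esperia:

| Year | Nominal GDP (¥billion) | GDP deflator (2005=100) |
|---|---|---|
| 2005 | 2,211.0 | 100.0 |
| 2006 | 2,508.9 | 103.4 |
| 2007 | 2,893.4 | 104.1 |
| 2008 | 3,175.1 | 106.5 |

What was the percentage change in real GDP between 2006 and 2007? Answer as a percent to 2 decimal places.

Real GDP 2006 = 2508.9/1.034 = 2426.40.
Real GDP 2007 = 2893.4/1.041 = 2779.44.
Change = 2779.44/2426.40 − 1 = 0.1455.

14.55%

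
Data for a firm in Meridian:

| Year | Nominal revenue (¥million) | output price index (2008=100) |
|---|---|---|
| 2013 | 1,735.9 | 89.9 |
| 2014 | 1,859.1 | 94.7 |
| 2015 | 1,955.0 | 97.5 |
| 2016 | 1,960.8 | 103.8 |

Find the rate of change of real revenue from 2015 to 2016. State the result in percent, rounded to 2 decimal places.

Real revenue 2015 = 1955.0/0.975 = 2005.13.
Real revenue 2016 = 1960.8/1.038 = 1889.02.
Change = 1889.02/2005.13 − 1 = -0.0579.

-5.79%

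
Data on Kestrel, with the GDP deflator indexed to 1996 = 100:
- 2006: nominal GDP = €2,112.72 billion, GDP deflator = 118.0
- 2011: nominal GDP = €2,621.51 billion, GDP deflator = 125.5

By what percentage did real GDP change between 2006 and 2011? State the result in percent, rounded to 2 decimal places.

16.67%

Real GDP 2006 = 2112.72 / 1.180 = 1790.44.
Real GDP 2011 = 2621.51 / 1.255 = 2088.85.
Real growth = 2088.85 / 1790.44 − 1 = 0.1667.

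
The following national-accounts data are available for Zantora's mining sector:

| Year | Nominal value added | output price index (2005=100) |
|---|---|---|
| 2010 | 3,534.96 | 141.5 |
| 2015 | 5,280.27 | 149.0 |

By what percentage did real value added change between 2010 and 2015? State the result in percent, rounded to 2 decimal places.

41.85%

Deflate each year: 2010 → 3534.96/1.415 = 2498.20; 2015 → 5280.27/1.490 = 3543.81.
So real value added changed by 3543.81/2498.20 − 1 = 0.4185, i.e. 41.85%.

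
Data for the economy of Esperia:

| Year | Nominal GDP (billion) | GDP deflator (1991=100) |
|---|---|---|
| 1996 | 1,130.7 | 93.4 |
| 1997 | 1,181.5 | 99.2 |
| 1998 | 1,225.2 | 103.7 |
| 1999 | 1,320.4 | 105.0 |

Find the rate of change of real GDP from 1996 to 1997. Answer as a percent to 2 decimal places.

Real GDP 1996 = 1130.7/0.934 = 1210.60.
Real GDP 1997 = 1181.5/0.992 = 1191.03.
Change = 1191.03/1210.60 − 1 = -0.0162.

-1.62%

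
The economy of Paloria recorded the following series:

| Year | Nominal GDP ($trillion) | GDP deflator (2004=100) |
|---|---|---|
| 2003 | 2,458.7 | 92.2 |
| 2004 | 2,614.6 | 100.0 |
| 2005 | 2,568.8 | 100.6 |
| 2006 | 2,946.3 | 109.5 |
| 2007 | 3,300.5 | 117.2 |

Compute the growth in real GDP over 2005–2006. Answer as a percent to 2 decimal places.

Real GDP 2005 = 2568.8/1.006 = 2553.48.
Real GDP 2006 = 2946.3/1.095 = 2690.68.
Change = 2690.68/2553.48 − 1 = 0.0537.

5.37%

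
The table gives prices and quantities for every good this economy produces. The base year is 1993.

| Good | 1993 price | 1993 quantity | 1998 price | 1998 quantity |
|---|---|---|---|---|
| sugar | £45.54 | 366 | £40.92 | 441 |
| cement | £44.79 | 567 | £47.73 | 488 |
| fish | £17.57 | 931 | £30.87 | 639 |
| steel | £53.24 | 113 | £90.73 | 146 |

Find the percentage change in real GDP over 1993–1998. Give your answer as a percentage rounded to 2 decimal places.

Real GDP 1993 = Nominal GDP 1993 = 45.54·366 + 44.79·567 + 17.57·931 + 53.24·113 = 64437.36.
Real GDP 1998 (at 1993 prices) = 45.54·441 + 44.79·488 + 17.57·639 + 53.24·146 = 60940.93.
Real growth = 60940.93/64437.36 − 1 = -0.0543.

-5.43%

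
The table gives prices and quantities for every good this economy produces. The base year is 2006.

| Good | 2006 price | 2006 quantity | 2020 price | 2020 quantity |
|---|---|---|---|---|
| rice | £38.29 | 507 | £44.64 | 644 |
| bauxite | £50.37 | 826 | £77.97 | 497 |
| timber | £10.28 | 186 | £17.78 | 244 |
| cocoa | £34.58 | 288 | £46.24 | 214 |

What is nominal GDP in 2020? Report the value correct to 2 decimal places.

£81732.93

Nominal GDP 2020 = Σ (p_2020 × q_2020) = 44.64·644 + 77.97·497 + 17.78·244 + 46.24·214 = 81732.93.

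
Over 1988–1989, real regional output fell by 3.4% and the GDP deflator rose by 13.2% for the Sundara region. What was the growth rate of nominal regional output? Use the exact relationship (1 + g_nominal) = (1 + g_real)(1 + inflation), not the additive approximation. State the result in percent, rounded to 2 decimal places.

(1 + g_nom) = (1 + g_real)(1 + π) = 0.9660 × 1.1320 = 1.09351.

9.35%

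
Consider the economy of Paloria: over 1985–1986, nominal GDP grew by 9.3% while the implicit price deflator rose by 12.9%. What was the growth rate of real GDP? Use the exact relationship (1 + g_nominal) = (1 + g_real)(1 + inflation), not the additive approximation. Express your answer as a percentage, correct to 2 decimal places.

(1 + g_nom) = (1 + g_real)(1 + π), so g_real = 1.0930 / 1.1290 − 1 = -0.03189.

-3.19%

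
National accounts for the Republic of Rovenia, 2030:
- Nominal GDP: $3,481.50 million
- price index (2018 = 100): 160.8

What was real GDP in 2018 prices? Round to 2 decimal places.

$2,165.11 million

Real GDP = Nominal / (price index/100) = 3481.50 / 1.608 = 2165.11.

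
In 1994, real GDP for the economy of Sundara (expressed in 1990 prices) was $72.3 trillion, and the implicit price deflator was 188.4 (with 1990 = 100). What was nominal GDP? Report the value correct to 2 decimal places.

Nominal GDP = Real × (implicit price deflator/100) = 72.3 × 1.884 = 136.21.

$136.21 trillion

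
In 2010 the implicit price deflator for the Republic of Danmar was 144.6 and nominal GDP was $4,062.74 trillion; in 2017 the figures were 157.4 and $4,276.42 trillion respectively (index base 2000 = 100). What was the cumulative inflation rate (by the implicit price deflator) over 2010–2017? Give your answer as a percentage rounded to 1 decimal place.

Price-level change = 157.4 / 144.6 − 1 = 0.0885.

8.9%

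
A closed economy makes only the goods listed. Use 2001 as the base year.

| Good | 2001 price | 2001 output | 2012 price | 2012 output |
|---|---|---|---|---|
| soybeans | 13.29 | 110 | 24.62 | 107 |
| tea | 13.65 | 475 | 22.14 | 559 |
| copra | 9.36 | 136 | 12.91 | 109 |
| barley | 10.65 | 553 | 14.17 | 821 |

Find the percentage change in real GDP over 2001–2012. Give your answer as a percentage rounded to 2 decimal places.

24.54%

Real GDP 2001 = Nominal GDP 2001 = 13.29·110 + 13.65·475 + 9.36·136 + 10.65·553 = 15108.06.
Real GDP 2012 (at 2001 prices) = 13.29·107 + 13.65·559 + 9.36·109 + 10.65·821 = 18816.27.
Real growth = 18816.27/15108.06 − 1 = 0.2454.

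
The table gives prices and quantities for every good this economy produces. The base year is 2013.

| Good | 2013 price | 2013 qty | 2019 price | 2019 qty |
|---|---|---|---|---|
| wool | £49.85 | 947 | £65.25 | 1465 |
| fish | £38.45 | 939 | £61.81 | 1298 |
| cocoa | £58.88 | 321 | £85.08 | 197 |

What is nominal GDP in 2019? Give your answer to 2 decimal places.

£192581.39

Nominal GDP 2019 = Σ (p_2019 × q_2019) = 65.25·1465 + 61.81·1298 + 85.08·197 = 192581.39.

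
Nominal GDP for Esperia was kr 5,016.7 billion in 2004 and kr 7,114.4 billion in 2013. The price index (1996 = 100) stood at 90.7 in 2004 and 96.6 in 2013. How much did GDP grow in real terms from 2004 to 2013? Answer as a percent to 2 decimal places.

Real GDP 2004 = 5016.7 / 0.907 = 5531.09.
Real GDP 2013 = 7114.4 / 0.966 = 7364.80.
Real growth = 7364.80 / 5531.09 − 1 = 0.3315.

33.15%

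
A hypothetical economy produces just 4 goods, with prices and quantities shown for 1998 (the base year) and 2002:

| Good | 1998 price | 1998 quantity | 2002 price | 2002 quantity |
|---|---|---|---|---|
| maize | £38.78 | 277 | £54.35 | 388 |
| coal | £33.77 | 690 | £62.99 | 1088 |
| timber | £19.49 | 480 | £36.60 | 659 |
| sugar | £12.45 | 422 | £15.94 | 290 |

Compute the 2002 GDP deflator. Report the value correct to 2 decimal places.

173.44

Nominal GDP 2002 = 54.35·388 + 62.99·1088 + 36.60·659 + 15.94·290 = 118362.92.
Real GDP 2002 (at 1998 prices) = 38.78·388 + 33.77·1088 + 19.49·659 + 12.45·290 = 68242.81.
Deflator = Nominal/Real × 100 = 118362.92/68242.81 × 100 = 173.444.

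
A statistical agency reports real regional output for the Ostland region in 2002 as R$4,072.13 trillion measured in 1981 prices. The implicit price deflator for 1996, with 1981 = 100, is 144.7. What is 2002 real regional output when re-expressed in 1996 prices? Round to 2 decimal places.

R$5,892.37 trillion

Real regional output in 1996 prices = Real regional output in 1981 prices × (P_1996/P_1981) = 4072.13 × 1.447 = 5892.37.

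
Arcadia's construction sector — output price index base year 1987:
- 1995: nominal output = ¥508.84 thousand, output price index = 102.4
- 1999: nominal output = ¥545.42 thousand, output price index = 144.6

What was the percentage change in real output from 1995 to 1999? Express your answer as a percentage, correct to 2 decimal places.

Deflate each year: 1995 → 508.84/1.024 = 496.91; 1999 → 545.42/1.446 = 377.19.
So real output changed by 377.19/496.91 − 1 = -0.2409, i.e. -24.09%.

-24.09%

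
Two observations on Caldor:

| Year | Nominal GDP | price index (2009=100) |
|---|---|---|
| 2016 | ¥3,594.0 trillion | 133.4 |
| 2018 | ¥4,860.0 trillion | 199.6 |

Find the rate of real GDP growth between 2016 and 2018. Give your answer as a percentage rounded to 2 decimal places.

Deflate each year: 2016 → 3594.0/1.334 = 2694.15; 2018 → 4860.0/1.996 = 2434.87.
So real GDP changed by 2434.87/2694.15 − 1 = -0.0962, i.e. -9.62%.

-9.62%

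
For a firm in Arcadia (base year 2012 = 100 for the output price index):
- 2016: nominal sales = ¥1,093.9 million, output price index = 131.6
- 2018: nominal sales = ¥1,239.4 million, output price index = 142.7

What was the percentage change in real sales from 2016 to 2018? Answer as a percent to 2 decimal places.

Real sales 2016 = 1093.9 / 1.316 = 831.23.
Real sales 2018 = 1239.4 / 1.427 = 868.54.
Real growth = 868.54 / 831.23 − 1 = 0.0449.

4.49%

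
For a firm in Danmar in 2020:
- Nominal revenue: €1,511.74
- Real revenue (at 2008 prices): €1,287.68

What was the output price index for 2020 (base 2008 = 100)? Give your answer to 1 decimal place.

117.4

output price index = (Nominal / Real) × 100 = 1511.74 / 1287.68 × 100 = 117.40.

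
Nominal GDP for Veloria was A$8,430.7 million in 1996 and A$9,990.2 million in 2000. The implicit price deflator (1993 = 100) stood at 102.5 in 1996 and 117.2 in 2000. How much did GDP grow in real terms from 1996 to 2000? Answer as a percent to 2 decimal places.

3.64%

Deflate each year: 1996 → 8430.7/1.025 = 8225.07; 2000 → 9990.2/1.172 = 8524.06.
So real GDP changed by 8524.06/8225.07 − 1 = 0.0364, i.e. 3.64%.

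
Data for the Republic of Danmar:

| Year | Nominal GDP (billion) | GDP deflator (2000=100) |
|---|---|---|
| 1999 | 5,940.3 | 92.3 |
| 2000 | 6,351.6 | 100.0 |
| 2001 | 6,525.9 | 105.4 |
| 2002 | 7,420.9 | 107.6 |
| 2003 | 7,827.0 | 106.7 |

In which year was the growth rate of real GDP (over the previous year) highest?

2000: real = 6351.6/1.000 = 6351.60; growth vs 1999 (6435.86) = -1.31%.
2001: real = 6525.9/1.054 = 6191.56; growth vs 2000 (6351.60) = -2.52%.
2002: real = 7420.9/1.076 = 6896.75; growth vs 2001 (6191.56) = 11.39%.
2003: real = 7827.0/1.067 = 7335.52; growth vs 2002 (6896.75) = 6.36%.

2002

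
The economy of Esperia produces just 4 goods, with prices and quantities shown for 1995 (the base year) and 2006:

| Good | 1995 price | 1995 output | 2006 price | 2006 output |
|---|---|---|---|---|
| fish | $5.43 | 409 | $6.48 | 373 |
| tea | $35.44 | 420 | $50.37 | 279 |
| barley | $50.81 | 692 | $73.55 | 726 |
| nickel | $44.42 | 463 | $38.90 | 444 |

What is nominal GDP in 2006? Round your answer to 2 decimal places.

Nominal GDP 2006 = Σ (p_2006 × q_2006) = 6.48·373 + 50.37·279 + 73.55·726 + 38.90·444 = 87139.17.

$87139.17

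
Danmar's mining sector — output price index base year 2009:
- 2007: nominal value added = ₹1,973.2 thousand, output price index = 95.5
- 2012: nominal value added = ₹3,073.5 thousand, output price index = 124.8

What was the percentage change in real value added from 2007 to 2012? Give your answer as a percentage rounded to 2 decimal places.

Real value added 2007 = 1973.2 / 0.955 = 2066.18.
Real value added 2012 = 3073.5 / 1.248 = 2462.74.
Real growth = 2462.74 / 2066.18 − 1 = 0.1919.

19.19%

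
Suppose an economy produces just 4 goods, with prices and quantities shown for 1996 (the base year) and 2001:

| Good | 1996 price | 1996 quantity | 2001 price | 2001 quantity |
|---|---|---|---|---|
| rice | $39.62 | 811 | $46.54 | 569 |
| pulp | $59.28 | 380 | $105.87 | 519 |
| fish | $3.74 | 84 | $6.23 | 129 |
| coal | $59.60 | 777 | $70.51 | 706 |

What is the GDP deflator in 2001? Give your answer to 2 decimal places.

Nominal GDP 2001 = 46.54·569 + 105.87·519 + 6.23·129 + 70.51·706 = 132011.52.
Real GDP 2001 (at 1996 prices) = 39.62·569 + 59.28·519 + 3.74·129 + 59.60·706 = 95870.16.
Deflator = Nominal/Real × 100 = 132011.52/95870.16 × 100 = 137.698.

137.70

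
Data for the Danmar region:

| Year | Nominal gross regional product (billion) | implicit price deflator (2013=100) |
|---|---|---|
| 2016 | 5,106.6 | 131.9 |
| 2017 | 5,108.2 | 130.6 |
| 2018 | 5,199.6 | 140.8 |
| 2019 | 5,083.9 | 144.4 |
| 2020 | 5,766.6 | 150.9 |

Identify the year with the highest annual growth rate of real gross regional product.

2017: real = 5108.2/1.306 = 3911.33; growth vs 2016 (3871.57) = 1.03%.
2018: real = 5199.6/1.408 = 3692.90; growth vs 2017 (3911.33) = -5.58%.
2019: real = 5083.9/1.444 = 3520.71; growth vs 2018 (3692.90) = -4.66%.
2020: real = 5766.6/1.509 = 3821.47; growth vs 2019 (3520.71) = 8.54%.

2020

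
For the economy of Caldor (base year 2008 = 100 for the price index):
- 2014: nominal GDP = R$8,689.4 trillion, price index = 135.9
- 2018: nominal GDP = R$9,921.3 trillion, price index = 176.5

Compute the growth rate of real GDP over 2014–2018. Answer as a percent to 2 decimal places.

-12.09%

Real GDP 2014 = 8689.4 / 1.359 = 6393.97.
Real GDP 2018 = 9921.3 / 1.765 = 5621.13.
Real growth = 5621.13 / 6393.97 − 1 = -0.1209.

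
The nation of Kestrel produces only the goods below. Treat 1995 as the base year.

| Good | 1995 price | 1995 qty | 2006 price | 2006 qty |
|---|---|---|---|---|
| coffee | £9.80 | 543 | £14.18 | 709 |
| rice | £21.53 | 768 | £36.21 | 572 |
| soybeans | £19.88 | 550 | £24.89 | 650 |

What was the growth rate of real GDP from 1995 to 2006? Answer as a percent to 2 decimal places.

Real GDP 1995 = Nominal GDP 1995 = 9.80·543 + 21.53·768 + 19.88·550 = 32790.44.
Real GDP 2006 (at 1995 prices) = 9.80·709 + 21.53·572 + 19.88·650 = 32185.36.
Real growth = 32185.36/32790.44 − 1 = -0.0185.

-1.85%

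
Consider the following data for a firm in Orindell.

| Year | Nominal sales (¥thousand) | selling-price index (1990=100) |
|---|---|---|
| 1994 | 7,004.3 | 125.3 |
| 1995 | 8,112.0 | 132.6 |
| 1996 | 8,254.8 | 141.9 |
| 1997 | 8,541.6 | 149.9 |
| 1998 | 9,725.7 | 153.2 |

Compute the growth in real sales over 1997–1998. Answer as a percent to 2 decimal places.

Real sales 1997 = 8541.6/1.499 = 5698.20.
Real sales 1998 = 9725.7/1.532 = 6348.37.
Change = 6348.37/5698.20 − 1 = 0.1141.

11.41%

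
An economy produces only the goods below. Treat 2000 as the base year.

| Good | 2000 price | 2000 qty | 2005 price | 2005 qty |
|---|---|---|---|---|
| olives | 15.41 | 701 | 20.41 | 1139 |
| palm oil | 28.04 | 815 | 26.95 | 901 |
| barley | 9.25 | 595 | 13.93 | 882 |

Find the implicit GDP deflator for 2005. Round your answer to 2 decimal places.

Nominal GDP 2005 = 20.41·1139 + 26.95·901 + 13.93·882 = 59815.20.
Real GDP 2005 (at 2000 prices) = 15.41·1139 + 28.04·901 + 9.25·882 = 50974.53.
Deflator = Nominal/Real × 100 = 59815.20/50974.53 × 100 = 117.343.

117.34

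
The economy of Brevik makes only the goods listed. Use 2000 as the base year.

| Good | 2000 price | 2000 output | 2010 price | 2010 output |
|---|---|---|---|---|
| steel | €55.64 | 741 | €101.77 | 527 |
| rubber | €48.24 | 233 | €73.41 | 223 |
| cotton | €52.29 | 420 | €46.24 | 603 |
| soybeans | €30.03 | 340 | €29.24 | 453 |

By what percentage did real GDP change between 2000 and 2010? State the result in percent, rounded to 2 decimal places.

0.68%

Real GDP 2000 = Nominal GDP 2000 = 55.64·741 + 48.24·233 + 52.29·420 + 30.03·340 = 84641.16.
Real GDP 2010 (at 2000 prices) = 55.64·527 + 48.24·223 + 52.29·603 + 30.03·453 = 85214.26.
Real growth = 85214.26/84641.16 − 1 = 0.0068.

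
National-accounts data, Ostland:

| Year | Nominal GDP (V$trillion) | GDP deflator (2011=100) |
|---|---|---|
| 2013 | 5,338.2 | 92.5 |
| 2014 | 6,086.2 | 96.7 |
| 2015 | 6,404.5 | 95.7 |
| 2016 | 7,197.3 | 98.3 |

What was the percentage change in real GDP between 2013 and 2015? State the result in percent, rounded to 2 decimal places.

Real GDP 2013 = 5338.2/0.925 = 5771.03.
Real GDP 2015 = 6404.5/0.957 = 6692.27.
Change = 6692.27/5771.03 − 1 = 0.1596.

15.96%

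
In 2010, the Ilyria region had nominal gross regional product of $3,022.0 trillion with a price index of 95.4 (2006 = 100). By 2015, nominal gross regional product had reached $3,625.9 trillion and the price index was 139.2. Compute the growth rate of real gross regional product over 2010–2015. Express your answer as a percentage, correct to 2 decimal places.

-17.77%

Deflate each year: 2010 → 3022.0/0.954 = 3167.71; 2015 → 3625.9/1.392 = 2604.81.
So real gross regional product changed by 2604.81/3167.71 − 1 = -0.1777, i.e. -17.77%.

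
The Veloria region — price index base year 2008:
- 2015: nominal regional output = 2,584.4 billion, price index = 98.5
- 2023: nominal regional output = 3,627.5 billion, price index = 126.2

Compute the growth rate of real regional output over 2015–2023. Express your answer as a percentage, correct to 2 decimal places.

Real regional output 2015 = 2584.4 / 0.985 = 2623.76.
Real regional output 2023 = 3627.5 / 1.262 = 2874.41.
Real growth = 2874.41 / 2623.76 − 1 = 0.0955.

9.55%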